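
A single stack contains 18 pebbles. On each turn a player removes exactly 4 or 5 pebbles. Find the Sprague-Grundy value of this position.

Build the Grundy sequence with g(k) = mex{g(k−s) : s ∈ {4, 5}, s ≤ k}:
k:     0  1  2  3  4  5  6  7  8  9 10 11 12 13 14 15 16 17 18
g(k):  0  0  0  0  1  1  1  1  2  0  0  0  0  1  1  1  1  2  0
So g(18) = 0.

0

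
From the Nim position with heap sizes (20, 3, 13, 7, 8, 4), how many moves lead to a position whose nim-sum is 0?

1

Compute the nim-sum pairwise:
20 ^ 3 = 23
23 ^ 13 = 26
26 ^ 7 = 29
29 ^ 8 = 21
21 ^ 4 = 17
The overall nim-sum is X = 17. A heap of size p has a winning move iff p XOR X < p (reduce it to p XOR X).
  20: 20 XOR 17 = 5 < 20 — winning move (to 5).
  3: 3 XOR 17 = 18 ≥ 3 — no move.
  13: 13 XOR 17 = 28 ≥ 13 — no move.
  7: 7 XOR 17 = 22 ≥ 7 — no move.
  8: 8 XOR 17 = 25 ≥ 8 — no move.
  4: 4 XOR 17 = 21 ≥ 4 — no move.
That gives 1 winning move.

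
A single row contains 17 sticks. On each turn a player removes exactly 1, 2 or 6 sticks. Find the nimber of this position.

0

Grundy values for subtraction set {1, 2, 6}:
k:     0  1  2  3  4  5  6  7  8  9 10 11 12 13 14 15 16 17
g(k):  0  1  2  0  1  2  3  0  1  2  0  1  2  3  0  1  2  0
So g(17) = 0.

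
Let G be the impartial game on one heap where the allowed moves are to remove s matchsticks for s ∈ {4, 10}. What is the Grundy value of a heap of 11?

2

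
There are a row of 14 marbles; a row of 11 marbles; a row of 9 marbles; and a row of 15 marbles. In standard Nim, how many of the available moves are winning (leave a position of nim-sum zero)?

Compute the nim-sum pairwise:
14 ⊕ 11 = 5
5 ⊕ 9 = 12
12 ⊕ 15 = 3
The overall nim-sum is X = 3. A row of size p has a winning move iff p XOR X < p (reduce it to p XOR X).
  14: 14 XOR 3 = 13 < 14 — winning move (to 13).
  11: 11 XOR 3 = 8 < 11 — winning move (to 8).
  9: 9 XOR 3 = 10 ≥ 9 — no move.
  15: 15 XOR 3 = 12 < 15 — winning move (to 12).
That gives 3 winning moves.

3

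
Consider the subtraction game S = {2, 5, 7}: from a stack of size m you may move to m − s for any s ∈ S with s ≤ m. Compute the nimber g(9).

2

Grundy values for subtraction set {2, 5, 7}:
k:     0  1  2  3  4  5  6  7  8  9
g(k):  0  0  1  1  0  2  1  3  2  2
So g(9) = 2.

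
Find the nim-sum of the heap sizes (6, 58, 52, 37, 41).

Nim-sum: 6 ^ 58 ^ 52 ^ 37 ^ 41 = 4.

4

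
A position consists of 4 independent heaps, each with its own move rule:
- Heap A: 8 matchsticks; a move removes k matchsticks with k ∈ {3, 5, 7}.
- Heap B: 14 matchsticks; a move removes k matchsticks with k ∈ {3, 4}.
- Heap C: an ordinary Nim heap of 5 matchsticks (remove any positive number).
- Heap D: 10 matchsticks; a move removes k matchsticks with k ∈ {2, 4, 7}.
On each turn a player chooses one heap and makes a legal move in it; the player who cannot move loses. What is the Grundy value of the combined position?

Grundy values for heap A (subtraction set {3, 5, 7}):
k:     0  1  2  3  4  5  6  7  8
g(k):  0  0  0  1  1  1  2  2  2
So g(8) = 2.
Grundy values for heap B (subtraction set {3, 4}):
g(0) = mex{} = 0
g(1) = mex{} = 0
g(2) = mex{} = 0
g(3) = mex{0} = 1
g(4) = mex{0} = 1
g(5) = mex{0} = 1
g(6) = mex{0,1} = 2
g(7) = mex{1} = 0
g(8) = mex{1} = 0
g(9) = mex{1,2} = 0
g(10) = mex{0,2} = 1
g(11) = mex{0} = 1
g(12) = mex{0} = 1
g(13) = mex{0,1} = 2
g(14) = mex{1} = 0
So g(14) = 0.
Heap C is a plain Nim heap of size 5, so its Grundy value is 5.
Build the Grundy sequence for heap D with g(k) = mex{g(k−s) : s ∈ {2, 4, 7}, s ≤ k}:
k:     0  1  2  3  4  5  6  7  8  9 10
g(k):  0  0  1  1  2  2  0  3  1  0  2
So g(10) = 2.
By the Sprague-Grundy theorem, the Grundy value of a sum of independent games is the XOR of the component values.
Combined value = 2 XOR 0 XOR 5 XOR 2 = 5.

5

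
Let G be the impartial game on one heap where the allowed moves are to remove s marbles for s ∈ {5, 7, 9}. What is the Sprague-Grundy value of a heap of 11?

2

Build the Grundy sequence with g(k) = mex{g(k−s) : s ∈ {5, 7, 9}, s ≤ k}:
k:     0  1  2  3  4  5  6  7  8  9 10 11
g(k):  0  0  0  0  0  1  1  1  1  1  2  2
So g(11) = 2.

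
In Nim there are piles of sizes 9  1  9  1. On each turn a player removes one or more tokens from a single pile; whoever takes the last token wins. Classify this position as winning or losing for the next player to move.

Nim-sum: 9 ^ 1 ^ 9 ^ 1 = 0.
The nim-sum is 0, so this is a P-position: the player to move is in a losing position under optimal play.

Losing position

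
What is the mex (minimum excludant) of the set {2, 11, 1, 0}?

3

The values 0, 1, 2 are all present; 3 is the first non-negative integer missing from the set.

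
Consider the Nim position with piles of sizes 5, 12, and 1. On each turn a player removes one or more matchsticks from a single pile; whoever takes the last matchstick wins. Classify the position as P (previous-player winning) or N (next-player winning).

N-position

Compute the nim-sum pairwise:
5 XOR 12 = 9
9 XOR 1 = 8
The nim-sum is 8 ≠ 0, so this is an N-position: the player to move can win.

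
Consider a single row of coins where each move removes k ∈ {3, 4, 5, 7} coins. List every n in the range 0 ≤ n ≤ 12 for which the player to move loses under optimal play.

0, 1, 2, 10, 11, 12

Compute g(0), g(1), … for moves {3, 4, 5, 7}:
g(0) = mex{} = 0
g(1) = mex{} = 0
g(2) = mex{} = 0
g(3) = mex{0} = 1
g(4) = mex{0} = 1
g(5) = mex{0} = 1
g(6) = mex{0,1} = 2
g(7) = mex{0,1} = 2
g(8) = mex{0,1} = 2
g(9) = mex{0,1,2} = 3
g(10) = mex{1,2} = 0
g(11) = mex{1,2} = 0
g(12) = mex{1,2,3} = 0
The P-positions (g = 0) in 0..12 are 0, 1, 2, 10, 11, 12.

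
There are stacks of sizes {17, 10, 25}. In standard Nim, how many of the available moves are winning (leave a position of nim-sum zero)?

1

Nim-sum: 17 ⊕ 10 ⊕ 25 = 2.
The overall nim-sum is X = 2. A stack of size p has a winning move iff p XOR X < p (reduce it to p XOR X).
  17: 17 XOR 2 = 19 ≥ 17 — no move.
  10: 10 XOR 2 = 8 < 10 — winning move (to 8).
  25: 25 XOR 2 = 27 ≥ 25 — no move.
That gives 1 winning move.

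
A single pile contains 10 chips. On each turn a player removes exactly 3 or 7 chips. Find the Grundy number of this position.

0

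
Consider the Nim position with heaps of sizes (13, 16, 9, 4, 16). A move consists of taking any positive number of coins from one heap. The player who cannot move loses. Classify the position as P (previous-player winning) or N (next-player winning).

Compute the nim-sum pairwise:
13 ^ 16 = 29
29 ^ 9 = 20
20 ^ 4 = 16
16 ^ 16 = 0
The nim-sum is 0, so this is a P-position: the player to move is in a losing position under optimal play.

P-position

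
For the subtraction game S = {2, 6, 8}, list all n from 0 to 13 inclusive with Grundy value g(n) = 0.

0, 1, 4, 5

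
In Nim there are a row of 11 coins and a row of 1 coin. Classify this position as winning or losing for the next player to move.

Winning position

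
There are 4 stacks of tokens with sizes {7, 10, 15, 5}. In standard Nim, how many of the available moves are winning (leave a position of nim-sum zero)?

3

Nim-sum: 7 ^ 10 ^ 15 ^ 5 = 7.
The overall nim-sum is X = 7. A stack of size p has a winning move iff p XOR X < p (reduce it to p XOR X).
  7: 7 XOR 7 = 0 < 7 — winning move (to 0).
  10: 10 XOR 7 = 13 ≥ 10 — no move.
  15: 15 XOR 7 = 8 < 15 — winning move (to 8).
  5: 5 XOR 7 = 2 < 5 — winning move (to 2).
That gives 3 winning moves.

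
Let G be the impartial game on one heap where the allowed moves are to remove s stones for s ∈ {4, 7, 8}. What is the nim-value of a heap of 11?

2

Build the Grundy sequence with g(k) = mex{g(k−s) : s ∈ {4, 7, 8}, s ≤ k}:
g(0) = mex{} = 0
g(1) = mex{} = 0
g(2) = mex{} = 0
g(3) = mex{} = 0
g(4) = mex{0} = 1
g(5) = mex{0} = 1
g(6) = mex{0} = 1
g(7) = mex{0} = 1
g(8) = mex{0,1} = 2
g(9) = mex{0,1} = 2
g(10) = mex{0,1} = 2
g(11) = mex{0,1} = 2
So g(11) = 2.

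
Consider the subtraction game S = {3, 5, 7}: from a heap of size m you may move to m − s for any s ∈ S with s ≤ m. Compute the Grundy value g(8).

2

Compute g(0), g(1), … for moves {3, 5, 7}:
g(0) = mex{} = 0
g(1) = mex{} = 0
g(2) = mex{} = 0
g(3) = mex{0} = 1
g(4) = mex{0} = 1
g(5) = mex{0} = 1
g(6) = mex{0,1} = 2
g(7) = mex{0,1} = 2
g(8) = mex{0,1} = 2
So g(8) = 2.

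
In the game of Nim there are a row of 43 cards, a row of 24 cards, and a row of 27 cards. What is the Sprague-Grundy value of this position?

Compute the nim-sum pairwise:
43 ^ 24 = 51
51 ^ 27 = 40

40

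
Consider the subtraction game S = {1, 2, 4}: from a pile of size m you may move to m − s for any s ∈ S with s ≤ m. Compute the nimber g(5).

2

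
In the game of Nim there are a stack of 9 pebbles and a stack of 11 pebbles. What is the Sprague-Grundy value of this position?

2

In binary:
  1001  (9)
  1011  (11)
  ----
  0010  (2)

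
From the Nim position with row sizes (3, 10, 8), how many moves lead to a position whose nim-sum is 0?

Write each in binary and XOR column by column:
  0011  (3)
  1010  (10)
  1000  (8)
  ----
  0001  (1)
The overall nim-sum is X = 1. A row of size p has a winning move iff p XOR X < p (reduce it to p XOR X).
  3: 3 XOR 1 = 2 < 3 — winning move (to 2).
  10: 10 XOR 1 = 11 ≥ 10 — no move.
  8: 8 XOR 1 = 9 ≥ 8 — no move.
That gives 1 winning move.

1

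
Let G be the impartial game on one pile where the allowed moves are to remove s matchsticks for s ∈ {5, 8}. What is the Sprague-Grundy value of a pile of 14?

Grundy values for subtraction set {5, 8}:
k:     0  1  2  3  4  5  6  7  8  9 10 11 12 13 14
g(k):  0  0  0  0  0  1  1  1  1  1  2  2  2  0  0
So g(14) = 0.

0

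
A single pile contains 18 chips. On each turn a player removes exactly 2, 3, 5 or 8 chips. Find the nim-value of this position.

0

Grundy values for subtraction set {2, 3, 5, 8}:
k:     0  1  2  3  4  5  6  7  8  9 10 11 12 13 14 15 16 17 18
g(k):  0  0  1  1  2  2  3  0  4  1  3  0  4  1  2  2  3  0  0
So g(18) = 0.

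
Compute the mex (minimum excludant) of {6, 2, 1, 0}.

3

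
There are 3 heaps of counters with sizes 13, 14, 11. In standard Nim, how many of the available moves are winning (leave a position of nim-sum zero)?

Compute the nim-sum pairwise:
13 ^ 14 = 3
3 ^ 11 = 8
The overall nim-sum is X = 8. A heap of size p has a winning move iff p XOR X < p (reduce it to p XOR X).
  13: 13 XOR 8 = 5 < 13 — winning move (to 5).
  14: 14 XOR 8 = 6 < 14 — winning move (to 6).
  11: 11 XOR 8 = 3 < 11 — winning move (to 3).
That gives 3 winning moves.

3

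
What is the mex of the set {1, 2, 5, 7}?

0 is not in the set, so the mex is 0.

0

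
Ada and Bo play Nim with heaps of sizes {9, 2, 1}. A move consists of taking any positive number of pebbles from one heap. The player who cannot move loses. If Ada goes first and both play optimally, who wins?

Bitwise XOR of the heap sizes:
  1001  (9)
  0010  (2)
  0001  (1)
  ----
  1010  (10)
The nim-sum is 10 ≠ 0, so this is an N-position: the player to move can win; Ada has a winning move.

Ada wins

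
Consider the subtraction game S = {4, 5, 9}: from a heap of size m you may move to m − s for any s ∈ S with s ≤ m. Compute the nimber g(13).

0

Grundy values for subtraction set {4, 5, 9}:
k:     0  1  2  3  4  5  6  7  8  9 10 11 12 13
g(k):  0  0  0  0  1  1  1  1  2  2  2  2  3  0
So g(13) = 0.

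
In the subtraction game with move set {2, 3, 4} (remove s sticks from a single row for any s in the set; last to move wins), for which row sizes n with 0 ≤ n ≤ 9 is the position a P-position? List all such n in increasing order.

0, 1, 6, 7

Build the Grundy sequence with g(k) = mex{g(k−s) : s ∈ {2, 3, 4}, s ≤ k}:
k:     0  1  2  3  4  5  6  7  8  9
g(k):  0  0  1  1  2  2  0  0  1  1
The P-positions (g = 0) in 0..9 are 0, 1, 6, 7.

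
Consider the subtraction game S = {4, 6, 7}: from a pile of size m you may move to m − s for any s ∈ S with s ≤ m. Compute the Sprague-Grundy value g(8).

2

Compute g(0), g(1), … for moves {4, 6, 7}:
k:     0  1  2  3  4  5  6  7  8
g(k):  0  0  0  0  1  1  1  1  2
So g(8) = 2.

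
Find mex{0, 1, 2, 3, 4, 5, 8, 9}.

The values 0, 1, 2, 3, 4, 5 are all present; 6 is the first non-negative integer missing from the set.

6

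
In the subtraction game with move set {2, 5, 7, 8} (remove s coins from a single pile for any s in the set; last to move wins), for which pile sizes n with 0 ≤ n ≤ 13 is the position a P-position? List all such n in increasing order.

0, 1, 4, 10, 13

Grundy values for subtraction set {2, 5, 7, 8}:
g(0) = mex{} = 0
g(1) = mex{} = 0
g(2) = mex{0} = 1
g(3) = mex{0} = 1
g(4) = mex{1} = 0
g(5) = mex{0,1} = 2
g(6) = mex{0} = 1
g(7) = mex{0,1,2} = 3
g(8) = mex{0,1} = 2
g(9) = mex{0,1,3} = 2
g(10) = mex{1,2} = 0
g(11) = mex{0,1,2} = 3
g(12) = mex{0,2,3} = 1
g(13) = mex{1,2,3} = 0
The P-positions (g = 0) in 0..13 are 0, 1, 4, 10, 13.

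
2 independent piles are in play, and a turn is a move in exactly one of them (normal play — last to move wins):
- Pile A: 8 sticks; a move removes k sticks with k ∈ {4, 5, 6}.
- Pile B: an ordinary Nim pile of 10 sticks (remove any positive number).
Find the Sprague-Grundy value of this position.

Grundy values for pile A (subtraction set {4, 5, 6}):
k:     0  1  2  3  4  5  6  7  8
g(k):  0  0  0  0  1  1  1  1  2
So g(8) = 2.
Pile B is a plain Nim pile of size 10, so its Grundy value is 10.
The value of a disjunctive sum is the nim-sum of the parts.
Combined value = 2 XOR 10 = 8.

8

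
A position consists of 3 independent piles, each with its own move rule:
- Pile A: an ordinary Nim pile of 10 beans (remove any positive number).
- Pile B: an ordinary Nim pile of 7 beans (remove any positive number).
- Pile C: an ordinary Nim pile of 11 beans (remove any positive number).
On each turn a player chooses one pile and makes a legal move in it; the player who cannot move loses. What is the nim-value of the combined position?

6

Pile A is a plain Nim pile of size 10, so its Grundy value is 10.
Pile B is a plain Nim pile of size 7, so its Grundy value is 7.
Pile C is a plain Nim pile of size 11, so its Grundy value is 11.
By the Sprague-Grundy theorem, the Grundy value of a sum of independent games is the XOR of the component values.
Combined value = 10 XOR 7 XOR 11 = 6.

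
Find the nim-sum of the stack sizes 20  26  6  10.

2

Nim-sum: 20 ⊕ 26 ⊕ 6 ⊕ 10 = 2.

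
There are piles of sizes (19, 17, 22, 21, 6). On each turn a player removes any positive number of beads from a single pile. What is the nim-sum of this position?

Nim-sum: 19 ⊕ 17 ⊕ 22 ⊕ 21 ⊕ 6 = 7.

7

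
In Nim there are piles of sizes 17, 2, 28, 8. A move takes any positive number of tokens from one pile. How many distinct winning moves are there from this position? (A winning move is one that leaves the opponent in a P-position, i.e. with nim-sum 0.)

Bitwise XOR of the heap sizes:
  10001  (17)
  00010  (2)
  11100  (28)
  01000  (8)
  -----
  00111  (7)
The overall nim-sum is X = 7. A pile of size p has a winning move iff p XOR X < p (reduce it to p XOR X).
  17: 17 XOR 7 = 22 ≥ 17 — no move.
  2: 2 XOR 7 = 5 ≥ 2 — no move.
  28: 28 XOR 7 = 27 < 28 — winning move (to 27).
  8: 8 XOR 7 = 15 ≥ 8 — no move.
That gives 1 winning move.

1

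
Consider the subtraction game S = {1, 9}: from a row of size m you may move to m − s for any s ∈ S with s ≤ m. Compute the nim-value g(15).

Build the Grundy sequence with g(k) = mex{g(k−s) : s ∈ {1, 9}, s ≤ k}:
k:     0  1  2  3  4  5  6  7  8  9 10 11 12 13 14 15
g(k):  0  1  0  1  0  1  0  1  0  1  0  1  0  1  0  1
So g(15) = 1.

1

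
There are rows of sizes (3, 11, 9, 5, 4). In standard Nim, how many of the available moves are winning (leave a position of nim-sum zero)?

0

Nim-sum: 3 ^ 11 ^ 9 ^ 5 ^ 4 = 0.
The nim-sum is already 0, so every move leaves a nonzero nim-sum — there are no winning moves.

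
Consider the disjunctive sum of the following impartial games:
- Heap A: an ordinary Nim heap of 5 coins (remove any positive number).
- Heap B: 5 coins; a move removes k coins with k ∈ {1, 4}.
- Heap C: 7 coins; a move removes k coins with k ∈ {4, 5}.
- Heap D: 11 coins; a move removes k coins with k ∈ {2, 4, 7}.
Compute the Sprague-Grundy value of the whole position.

5

Heap A is a plain Nim heap of size 5, so its Grundy value is 5.
Build the Grundy sequence for heap B with g(k) = mex{g(k−s) : s ∈ {1, 4}, s ≤ k}:
k:     0  1  2  3  4  5
g(k):  0  1  0  1  2  0
So g(5) = 0.
For heap C, compute g(0), g(1), … with moves {4, 5}:
g(0) = mex{} = 0
g(1) = mex{} = 0
g(2) = mex{} = 0
g(3) = mex{} = 0
g(4) = mex{0} = 1
g(5) = mex{0} = 1
g(6) = mex{0} = 1
g(7) = mex{0} = 1
So g(7) = 1.
For heap D, compute g(0), g(1), … with moves {2, 4, 7}:
g(0) = mex{} = 0
g(1) = mex{} = 0
g(2) = mex{0} = 1
g(3) = mex{0} = 1
g(4) = mex{0,1} = 2
g(5) = mex{0,1} = 2
g(6) = mex{1,2} = 0
g(7) = mex{0,1,2} = 3
g(8) = mex{0,2} = 1
g(9) = mex{1,2,3} = 0
g(10) = mex{0,1} = 2
g(11) = mex{0,2,3} = 1
So g(11) = 1.
The value of a disjunctive sum is the nim-sum of the parts.
Combined value = 5 ⊕ 0 ⊕ 1 ⊕ 1 = 5.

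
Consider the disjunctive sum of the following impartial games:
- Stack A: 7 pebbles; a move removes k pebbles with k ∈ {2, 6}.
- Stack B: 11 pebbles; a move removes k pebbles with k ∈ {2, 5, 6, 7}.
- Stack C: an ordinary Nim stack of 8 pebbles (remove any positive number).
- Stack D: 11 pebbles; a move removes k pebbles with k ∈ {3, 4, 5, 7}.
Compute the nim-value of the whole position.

10

Build the Grundy sequence for stack A with g(k) = mex{g(k−s) : s ∈ {2, 6}, s ≤ k}:
g(0) = mex{} = 0
g(1) = mex{} = 0
g(2) = mex{0} = 1
g(3) = mex{0} = 1
g(4) = mex{1} = 0
g(5) = mex{1} = 0
g(6) = mex{0} = 1
g(7) = mex{0} = 1
So g(7) = 1.
For stack B, compute g(0), g(1), … with moves {2, 5, 6, 7}:
k:     0  1  2  3  4  5  6  7  8  9 10 11
g(k):  0  0  1  1  0  2  1  3  2  2  3  3
So g(11) = 3.
Stack C is a plain Nim stack of size 8, so its Grundy value is 8.
For stack D, compute g(0), g(1), … with moves {3, 4, 5, 7}:
k:     0  1  2  3  4  5  6  7  8  9 10 11
g(k):  0  0  0  1  1  1  2  2  2  3  0  0
So g(11) = 0.
By the Sprague-Grundy theorem, the Grundy value of a sum of independent games is the XOR of the component values.
Combined value = 1 XOR 3 XOR 8 XOR 0 = 10.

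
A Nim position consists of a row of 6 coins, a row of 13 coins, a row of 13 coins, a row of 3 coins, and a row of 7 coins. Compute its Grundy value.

2

Bitwise XOR of the heap sizes:
  0110  (6)
  1101  (13)
  1101  (13)
  0011  (3)
  0111  (7)
  ----
  0010  (2)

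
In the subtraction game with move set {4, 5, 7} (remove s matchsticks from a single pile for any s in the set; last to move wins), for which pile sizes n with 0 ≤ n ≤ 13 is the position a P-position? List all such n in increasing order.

0, 1, 2, 3, 11, 12, 13

Build the Grundy sequence with g(k) = mex{g(k−s) : s ∈ {4, 5, 7}, s ≤ k}:
k:     0  1  2  3  4  5  6  7  8  9 10 11 12 13
g(k):  0  0  0  0  1  1  1  1  2  2  2  0  0  0
The P-positions (g = 0) in 0..13 are 0, 1, 2, 3, 11, 12, 13.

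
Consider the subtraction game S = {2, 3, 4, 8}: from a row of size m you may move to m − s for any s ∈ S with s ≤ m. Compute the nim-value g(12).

0

Build the Grundy sequence with g(k) = mex{g(k−s) : s ∈ {2, 3, 4, 8}, s ≤ k}:
g(0) = mex{} = 0
g(1) = mex{} = 0
g(2) = mex{0} = 1
g(3) = mex{0} = 1
g(4) = mex{0,1} = 2
g(5) = mex{0,1} = 2
g(6) = mex{1,2} = 0
g(7) = mex{1,2} = 0
g(8) = mex{0,2} = 1
g(9) = mex{0,2} = 1
g(10) = mex{0,1} = 2
g(11) = mex{0,1} = 2
g(12) = mex{1,2} = 0
So g(12) = 0.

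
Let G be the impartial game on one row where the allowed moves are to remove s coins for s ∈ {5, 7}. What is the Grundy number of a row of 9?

1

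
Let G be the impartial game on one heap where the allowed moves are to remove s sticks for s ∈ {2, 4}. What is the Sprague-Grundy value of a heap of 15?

Compute g(0), g(1), … for moves {2, 4}:
k:     0  1  2  3  4  5  6  7  8  9 10 11 12 13 14 15
g(k):  0  0  1  1  2  2  0  0  1  1  2  2  0  0  1  1
So g(15) = 1.

1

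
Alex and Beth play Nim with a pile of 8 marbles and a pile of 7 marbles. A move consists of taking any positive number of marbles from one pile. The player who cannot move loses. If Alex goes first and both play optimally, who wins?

Bitwise XOR of the heap sizes:
  1000  (8)
  0111  (7)
  ----
  1111  (15)
The nim-sum is 15 ≠ 0, so this is an N-position: the player to move can win; Alex has a winning move.

Alex wins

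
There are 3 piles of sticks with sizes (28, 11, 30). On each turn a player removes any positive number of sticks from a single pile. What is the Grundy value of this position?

9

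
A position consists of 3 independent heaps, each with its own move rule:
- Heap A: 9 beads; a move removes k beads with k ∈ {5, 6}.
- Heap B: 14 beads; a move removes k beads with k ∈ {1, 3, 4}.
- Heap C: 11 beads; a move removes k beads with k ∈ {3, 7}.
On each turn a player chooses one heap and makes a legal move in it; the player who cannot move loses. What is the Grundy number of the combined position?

Build the Grundy sequence for heap A with g(k) = mex{g(k−s) : s ∈ {5, 6}, s ≤ k}:
g(0) = mex{} = 0
g(1) = mex{} = 0
g(2) = mex{} = 0
g(3) = mex{} = 0
g(4) = mex{} = 0
g(5) = mex{0} = 1
g(6) = mex{0} = 1
g(7) = mex{0} = 1
g(8) = mex{0} = 1
g(9) = mex{0} = 1
So g(9) = 1.
For heap B, compute g(0), g(1), … with moves {1, 3, 4}:
g(0) = mex{} = 0
g(1) = mex{0} = 1
g(2) = mex{1} = 0
g(3) = mex{0} = 1
g(4) = mex{0,1} = 2
g(5) = mex{0,1,2} = 3
g(6) = mex{0,1,3} = 2
g(7) = mex{1,2} = 0
g(8) = mex{0,2,3} = 1
g(9) = mex{1,2,3} = 0
g(10) = mex{0,2} = 1
g(11) = mex{0,1} = 2
g(12) = mex{0,1,2} = 3
g(13) = mex{0,1,3} = 2
g(14) = mex{1,2} = 0
So g(14) = 0.
Grundy values for heap C (subtraction set {3, 7}):
k:     0  1  2  3  4  5  6  7  8  9 10 11
g(k):  0  0  0  1  1  1  0  2  2  1  0  0
So g(11) = 0.
The value of a disjunctive sum is the nim-sum of the parts.
Combined value = 1 XOR 0 XOR 0 = 1.

1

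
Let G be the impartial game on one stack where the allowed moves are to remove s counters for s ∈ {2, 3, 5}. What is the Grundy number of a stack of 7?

0

Compute g(0), g(1), … for moves {2, 3, 5}:
g(0) = mex{} = 0
g(1) = mex{} = 0
g(2) = mex{0} = 1
g(3) = mex{0} = 1
g(4) = mex{0,1} = 2
g(5) = mex{0,1} = 2
g(6) = mex{0,1,2} = 3
g(7) = mex{1,2} = 0
So g(7) = 0.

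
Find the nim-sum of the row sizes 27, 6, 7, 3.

Nim-sum: 27 ⊕ 6 ⊕ 7 ⊕ 3 = 25.

25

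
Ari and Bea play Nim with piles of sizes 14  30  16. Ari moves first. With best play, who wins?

Nim-sum: 14 ⊕ 30 ⊕ 16 = 0.
The nim-sum is 0, so this is a P-position: the player to move is in a losing position under optimal play; Ari is about to move from it and so loses — Bea wins.

Bea wins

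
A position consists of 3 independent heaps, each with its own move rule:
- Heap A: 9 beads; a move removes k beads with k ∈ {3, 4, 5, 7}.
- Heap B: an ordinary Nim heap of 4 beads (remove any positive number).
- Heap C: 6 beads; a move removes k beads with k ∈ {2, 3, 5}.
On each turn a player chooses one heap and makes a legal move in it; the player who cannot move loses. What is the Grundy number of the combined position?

4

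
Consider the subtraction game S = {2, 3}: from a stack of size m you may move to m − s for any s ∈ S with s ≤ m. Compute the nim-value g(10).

Grundy values for subtraction set {2, 3}:
g(0) = mex{} = 0
g(1) = mex{} = 0
g(2) = mex{0} = 1
g(3) = mex{0} = 1
g(4) = mex{0,1} = 2
g(5) = mex{1} = 0
g(6) = mex{1,2} = 0
g(7) = mex{0,2} = 1
g(8) = mex{0} = 1
g(9) = mex{0,1} = 2
g(10) = mex{1} = 0
So g(10) = 0.

0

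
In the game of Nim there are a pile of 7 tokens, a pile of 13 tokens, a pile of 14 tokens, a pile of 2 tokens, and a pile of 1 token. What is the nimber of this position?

7

In binary:
  0111  (7)
  1101  (13)
  1110  (14)
  0010  (2)
  0001  (1)
  ----
  0111  (7)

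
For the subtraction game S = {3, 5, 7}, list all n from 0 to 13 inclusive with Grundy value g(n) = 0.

Grundy values for subtraction set {3, 5, 7}:
g(0) = mex{} = 0
g(1) = mex{} = 0
g(2) = mex{} = 0
g(3) = mex{0} = 1
g(4) = mex{0} = 1
g(5) = mex{0} = 1
g(6) = mex{0,1} = 2
g(7) = mex{0,1} = 2
g(8) = mex{0,1} = 2
g(9) = mex{0,1,2} = 3
g(10) = mex{1,2} = 0
g(11) = mex{1,2} = 0
g(12) = mex{1,2,3} = 0
g(13) = mex{0,2} = 1
The P-positions (g = 0) in 0..13 are 0, 1, 2, 10, 11, 12.

0, 1, 2, 10, 11, 12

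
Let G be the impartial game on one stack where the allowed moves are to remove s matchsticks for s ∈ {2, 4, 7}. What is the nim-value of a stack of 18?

0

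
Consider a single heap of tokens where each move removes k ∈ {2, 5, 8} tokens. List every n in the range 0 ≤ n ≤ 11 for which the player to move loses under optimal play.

0, 1, 4, 7, 10, 11

Build the Grundy sequence with g(k) = mex{g(k−s) : s ∈ {2, 5, 8}, s ≤ k}:
g(0) = mex{} = 0
g(1) = mex{} = 0
g(2) = mex{0} = 1
g(3) = mex{0} = 1
g(4) = mex{1} = 0
g(5) = mex{0,1} = 2
g(6) = mex{0} = 1
g(7) = mex{1,2} = 0
g(8) = mex{0,1} = 2
g(9) = mex{0} = 1
g(10) = mex{1,2} = 0
g(11) = mex{1} = 0
The P-positions (g = 0) in 0..11 are 0, 1, 4, 7, 10, 11.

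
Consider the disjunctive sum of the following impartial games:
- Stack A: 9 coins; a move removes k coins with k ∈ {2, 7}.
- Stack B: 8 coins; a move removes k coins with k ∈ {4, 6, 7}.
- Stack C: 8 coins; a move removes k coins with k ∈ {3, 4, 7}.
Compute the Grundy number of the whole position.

0

Build the Grundy sequence for stack A with g(k) = mex{g(k−s) : s ∈ {2, 7}, s ≤ k}:
g(0) = mex{} = 0
g(1) = mex{} = 0
g(2) = mex{0} = 1
g(3) = mex{0} = 1
g(4) = mex{1} = 0
g(5) = mex{1} = 0
g(6) = mex{0} = 1
g(7) = mex{0} = 1
g(8) = mex{0,1} = 2
g(9) = mex{1} = 0
So g(9) = 0.
For stack B, compute g(0), g(1), … with moves {4, 6, 7}:
g(0) = mex{} = 0
g(1) = mex{} = 0
g(2) = mex{} = 0
g(3) = mex{} = 0
g(4) = mex{0} = 1
g(5) = mex{0} = 1
g(6) = mex{0} = 1
g(7) = mex{0} = 1
g(8) = mex{0,1} = 2
So g(8) = 2.
Grundy values for stack C (subtraction set {3, 4, 7}):
k:     0  1  2  3  4  5  6  7  8
g(k):  0  0  0  1  1  1  2  2  2
So g(8) = 2.
The value of a disjunctive sum is the nim-sum of the parts.
Combined value = 0 XOR 2 XOR 2 = 0.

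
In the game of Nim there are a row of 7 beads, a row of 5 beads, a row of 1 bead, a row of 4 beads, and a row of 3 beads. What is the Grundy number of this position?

4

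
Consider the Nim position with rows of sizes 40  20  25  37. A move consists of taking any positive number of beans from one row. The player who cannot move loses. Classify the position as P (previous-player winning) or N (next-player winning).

P-position

Nim-sum: 40 ^ 20 ^ 25 ^ 37 = 0.
The nim-sum is 0, so this is a P-position: the player to move is in a losing position under optimal play.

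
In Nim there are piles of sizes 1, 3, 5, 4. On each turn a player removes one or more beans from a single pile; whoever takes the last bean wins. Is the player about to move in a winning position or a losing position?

Winning position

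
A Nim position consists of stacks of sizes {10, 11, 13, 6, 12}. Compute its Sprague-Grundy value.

6

Compute the nim-sum pairwise:
10 ^ 11 = 1
1 ^ 13 = 12
12 ^ 6 = 10
10 ^ 12 = 6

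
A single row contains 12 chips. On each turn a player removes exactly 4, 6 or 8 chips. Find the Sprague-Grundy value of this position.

0

Build the Grundy sequence with g(k) = mex{g(k−s) : s ∈ {4, 6, 8}, s ≤ k}:
k:     0  1  2  3  4  5  6  7  8  9 10 11 12
g(k):  0  0  0  0  1  1  1  1  2  2  2  2  0
So g(12) = 0.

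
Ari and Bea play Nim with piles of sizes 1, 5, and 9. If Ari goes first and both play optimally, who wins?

Ari wins

In binary:
  0001  (1)
  0101  (5)
  1001  (9)
  ----
  1101  (13)
The nim-sum is 13 ≠ 0, so this is an N-position: the player to move can win; Ari has a winning move.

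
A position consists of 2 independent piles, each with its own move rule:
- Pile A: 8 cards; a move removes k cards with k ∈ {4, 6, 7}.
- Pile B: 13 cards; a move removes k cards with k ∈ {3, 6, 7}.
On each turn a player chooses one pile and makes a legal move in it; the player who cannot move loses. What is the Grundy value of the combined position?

3

Grundy values for pile A (subtraction set {4, 6, 7}):
g(0) = mex{} = 0
g(1) = mex{} = 0
g(2) = mex{} = 0
g(3) = mex{} = 0
g(4) = mex{0} = 1
g(5) = mex{0} = 1
g(6) = mex{0} = 1
g(7) = mex{0} = 1
g(8) = mex{0,1} = 2
So g(8) = 2.
Grundy values for pile B (subtraction set {3, 6, 7}):
k:     0  1  2  3  4  5  6  7  8  9 10 11 12 13
g(k):  0  0  0  1  1  1  2  2  2  3  0  0  0  1
So g(13) = 1.
The value of a disjunctive sum is the nim-sum of the parts.
Combined value = 2 ⊕ 1 = 3.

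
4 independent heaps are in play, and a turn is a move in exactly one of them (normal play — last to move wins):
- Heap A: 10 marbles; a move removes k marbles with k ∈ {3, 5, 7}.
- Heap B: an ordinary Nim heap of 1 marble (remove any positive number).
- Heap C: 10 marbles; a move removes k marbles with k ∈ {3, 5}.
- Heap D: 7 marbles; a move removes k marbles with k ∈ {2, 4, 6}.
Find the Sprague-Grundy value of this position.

Grundy values for heap A (subtraction set {3, 5, 7}):
k:     0  1  2  3  4  5  6  7  8  9 10
g(k):  0  0  0  1  1  1  2  2  2  3  0
So g(10) = 0.
Heap B is a plain Nim heap of size 1, so its Grundy value is 1.
Grundy values for heap C (subtraction set {3, 5}):
k:     0  1  2  3  4  5  6  7  8  9 10
g(k):  0  0  0  1  1  1  2  2  0  0  0
So g(10) = 0.
Build the Grundy sequence for heap D with g(k) = mex{g(k−s) : s ∈ {2, 4, 6}, s ≤ k}:
k:     0  1  2  3  4  5  6  7
g(k):  0  0  1  1  2  2  3  3
So g(7) = 3.
By the Sprague-Grundy theorem, the Grundy value of a sum of independent games is the XOR of the component values.
Combined value = 0 XOR 1 XOR 0 XOR 3 = 2.

2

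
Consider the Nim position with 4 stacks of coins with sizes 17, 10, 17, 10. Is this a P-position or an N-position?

P-position

Compute the nim-sum pairwise:
17 ^ 10 = 27
27 ^ 17 = 10
10 ^ 10 = 0
The nim-sum is 0, so this is a P-position: the player to move is in a losing position under optimal play.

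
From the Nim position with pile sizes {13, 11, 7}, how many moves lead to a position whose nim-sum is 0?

Compute the nim-sum pairwise:
13 XOR 11 = 6
6 XOR 7 = 1
The overall nim-sum is X = 1. A pile of size p has a winning move iff p XOR X < p (reduce it to p XOR X).
  13: 13 XOR 1 = 12 < 13 — winning move (to 12).
  11: 11 XOR 1 = 10 < 11 — winning move (to 10).
  7: 7 XOR 1 = 6 < 7 — winning move (to 6).
That gives 3 winning moves.

3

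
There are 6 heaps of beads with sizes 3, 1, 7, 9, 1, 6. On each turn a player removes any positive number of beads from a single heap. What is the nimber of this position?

11

In binary:
  0011  (3)
  0001  (1)
  0111  (7)
  1001  (9)
  0001  (1)
  0110  (6)
  ----
  1011  (11)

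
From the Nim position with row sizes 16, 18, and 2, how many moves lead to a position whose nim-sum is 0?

0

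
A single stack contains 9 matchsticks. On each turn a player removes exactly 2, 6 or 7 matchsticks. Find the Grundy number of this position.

0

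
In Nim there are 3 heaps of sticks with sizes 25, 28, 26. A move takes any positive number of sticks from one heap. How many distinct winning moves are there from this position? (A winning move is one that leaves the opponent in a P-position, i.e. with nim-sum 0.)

3

Compute the nim-sum pairwise:
25 ⊕ 28 = 5
5 ⊕ 26 = 31
The overall nim-sum is X = 31. A heap of size p has a winning move iff p XOR X < p (reduce it to p XOR X).
  25: 25 XOR 31 = 6 < 25 — winning move (to 6).
  28: 28 XOR 31 = 3 < 28 — winning move (to 3).
  26: 26 XOR 31 = 5 < 26 — winning move (to 5).
That gives 3 winning moves.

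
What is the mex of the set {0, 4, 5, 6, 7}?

1

0 is in the set but 1 is not, so the mex is 1.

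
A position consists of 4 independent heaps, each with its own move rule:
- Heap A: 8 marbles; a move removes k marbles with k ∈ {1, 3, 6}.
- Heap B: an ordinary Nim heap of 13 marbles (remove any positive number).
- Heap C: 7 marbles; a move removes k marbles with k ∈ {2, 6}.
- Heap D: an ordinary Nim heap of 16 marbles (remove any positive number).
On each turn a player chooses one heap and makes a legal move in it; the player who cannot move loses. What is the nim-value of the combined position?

Grundy values for heap A (subtraction set {1, 3, 6}):
k:     0  1  2  3  4  5  6  7  8
g(k):  0  1  0  1  0  1  2  3  2
So g(8) = 2.
Heap B is a plain Nim heap of size 13, so its Grundy value is 13.
Grundy values for heap C (subtraction set {2, 6}):
k:     0  1  2  3  4  5  6  7
g(k):  0  0  1  1  0  0  1  1
So g(7) = 1.
Heap D is a plain Nim heap of size 16, so its Grundy value is 16.
By the Sprague-Grundy theorem, the Grundy value of a sum of independent games is the XOR of the component values.
Combined value = 2 XOR 13 XOR 1 XOR 16 = 30.

30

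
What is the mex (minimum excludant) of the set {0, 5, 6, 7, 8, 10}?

0 is in the set but 1 is not, so the mex is 1.

1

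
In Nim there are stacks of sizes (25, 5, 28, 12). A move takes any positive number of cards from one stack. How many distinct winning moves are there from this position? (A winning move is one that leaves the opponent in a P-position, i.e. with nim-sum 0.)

3

Bitwise XOR of the heap sizes:
  11001  (25)
  00101  (5)
  11100  (28)
  01100  (12)
  -----
  01100  (12)
The overall nim-sum is X = 12. A stack of size p has a winning move iff p XOR X < p (reduce it to p XOR X).
  25: 25 XOR 12 = 21 < 25 — winning move (to 21).
  5: 5 XOR 12 = 9 ≥ 5 — no move.
  28: 28 XOR 12 = 16 < 28 — winning move (to 16).
  12: 12 XOR 12 = 0 < 12 — winning move (to 0).
That gives 3 winning moves.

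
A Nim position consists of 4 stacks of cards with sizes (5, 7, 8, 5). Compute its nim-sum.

15

Compute the nim-sum pairwise:
5 ⊕ 7 = 2
2 ⊕ 8 = 10
10 ⊕ 5 = 15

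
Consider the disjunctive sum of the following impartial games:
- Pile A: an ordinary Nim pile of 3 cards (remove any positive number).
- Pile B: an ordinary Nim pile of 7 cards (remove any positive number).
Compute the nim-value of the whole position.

4

Pile A is a plain Nim pile of size 3, so its Grundy value is 3.
Pile B is a plain Nim pile of size 7, so its Grundy value is 7.
By the Sprague-Grundy theorem, the Grundy value of a sum of independent games is the XOR of the component values.
Combined value = 3 ⊕ 7 = 4.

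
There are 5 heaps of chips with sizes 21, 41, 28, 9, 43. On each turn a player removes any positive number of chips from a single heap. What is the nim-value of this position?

2

Compute the nim-sum pairwise:
21 ^ 41 = 60
60 ^ 28 = 32
32 ^ 9 = 41
41 ^ 43 = 2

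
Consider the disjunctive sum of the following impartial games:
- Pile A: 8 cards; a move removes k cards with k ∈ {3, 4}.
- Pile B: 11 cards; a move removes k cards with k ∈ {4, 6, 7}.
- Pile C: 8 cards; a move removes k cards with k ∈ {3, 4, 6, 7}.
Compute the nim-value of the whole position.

2

Grundy values for pile A (subtraction set {3, 4}):
k:     0  1  2  3  4  5  6  7  8
g(k):  0  0  0  1  1  1  2  0  0
So g(8) = 0.
Build the Grundy sequence for pile B with g(k) = mex{g(k−s) : s ∈ {4, 6, 7}, s ≤ k}:
k:     0  1  2  3  4  5  6  7  8  9 10 11
g(k):  0  0  0  0  1  1  1  1  2  2  2  0
So g(11) = 0.
For pile C, compute g(0), g(1), … with moves {3, 4, 6, 7}:
k:     0  1  2  3  4  5  6  7  8
g(k):  0  0  0  1  1  1  2  2  2
So g(8) = 2.
The value of a disjunctive sum is the nim-sum of the parts.
Combined value = 0 ⊕ 0 ⊕ 2 = 2.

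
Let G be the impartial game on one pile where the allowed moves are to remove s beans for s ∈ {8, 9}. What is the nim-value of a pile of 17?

0

Build the Grundy sequence with g(k) = mex{g(k−s) : s ∈ {8, 9}, s ≤ k}:
k:     0  1  2  3  4  5  6  7  8  9 10 11 12 13 14 15 16 17
g(k):  0  0  0  0  0  0  0  0  1  1  1  1  1  1  1  1  2  0
So g(17) = 0.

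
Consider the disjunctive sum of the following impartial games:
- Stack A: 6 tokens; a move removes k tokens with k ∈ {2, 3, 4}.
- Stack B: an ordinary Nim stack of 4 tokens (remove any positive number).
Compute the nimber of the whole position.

Build the Grundy sequence for stack A with g(k) = mex{g(k−s) : s ∈ {2, 3, 4}, s ≤ k}:
g(0) = mex{} = 0
g(1) = mex{} = 0
g(2) = mex{0} = 1
g(3) = mex{0} = 1
g(4) = mex{0,1} = 2
g(5) = mex{0,1} = 2
g(6) = mex{1,2} = 0
So g(6) = 0.
Stack B is a plain Nim stack of size 4, so its Grundy value is 4.
By the Sprague-Grundy theorem, the Grundy value of a sum of independent games is the XOR of the component values.
Combined value = 0 ⊕ 4 = 4.

4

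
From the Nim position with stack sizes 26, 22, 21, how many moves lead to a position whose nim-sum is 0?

Nim-sum: 26 ^ 22 ^ 21 = 25.
The overall nim-sum is X = 25. A stack of size p has a winning move iff p XOR X < p (reduce it to p XOR X).
  26: 26 XOR 25 = 3 < 26 — winning move (to 3).
  22: 22 XOR 25 = 15 < 22 — winning move (to 15).
  21: 21 XOR 25 = 12 < 21 — winning move (to 12).
That gives 3 winning moves.

3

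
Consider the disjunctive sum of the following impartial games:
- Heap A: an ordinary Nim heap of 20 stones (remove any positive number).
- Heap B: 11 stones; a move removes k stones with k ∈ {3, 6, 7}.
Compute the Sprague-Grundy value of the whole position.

20

Heap A is a plain Nim heap of size 20, so its Grundy value is 20.
Build the Grundy sequence for heap B with g(k) = mex{g(k−s) : s ∈ {3, 6, 7}, s ≤ k}:
g(0) = mex{} = 0
g(1) = mex{} = 0
g(2) = mex{} = 0
g(3) = mex{0} = 1
g(4) = mex{0} = 1
g(5) = mex{0} = 1
g(6) = mex{0,1} = 2
g(7) = mex{0,1} = 2
g(8) = mex{0,1} = 2
g(9) = mex{0,1,2} = 3
g(10) = mex{1,2} = 0
g(11) = mex{1,2} = 0
So g(11) = 0.
By the Sprague-Grundy theorem, the Grundy value of a sum of independent games is the XOR of the component values.
Combined value = 20 XOR 0 = 20.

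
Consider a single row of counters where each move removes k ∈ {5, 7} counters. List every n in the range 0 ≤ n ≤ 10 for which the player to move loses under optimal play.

0, 1, 2, 3, 4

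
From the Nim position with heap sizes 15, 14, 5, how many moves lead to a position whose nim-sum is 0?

3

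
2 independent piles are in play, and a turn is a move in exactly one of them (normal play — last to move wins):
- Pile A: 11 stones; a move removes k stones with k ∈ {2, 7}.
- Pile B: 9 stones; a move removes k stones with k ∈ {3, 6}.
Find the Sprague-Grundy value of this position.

1

For pile A, compute g(0), g(1), … with moves {2, 7}:
k:     0  1  2  3  4  5  6  7  8  9 10 11
g(k):  0  0  1  1  0  0  1  1  2  0  0  1
So g(11) = 1.
Build the Grundy sequence for pile B with g(k) = mex{g(k−s) : s ∈ {3, 6}, s ≤ k}:
g(0) = mex{} = 0
g(1) = mex{} = 0
g(2) = mex{} = 0
g(3) = mex{0} = 1
g(4) = mex{0} = 1
g(5) = mex{0} = 1
g(6) = mex{0,1} = 2
g(7) = mex{0,1} = 2
g(8) = mex{0,1} = 2
g(9) = mex{1,2} = 0
So g(9) = 0.
The value of a disjunctive sum is the nim-sum of the parts.
Combined value = 1 ⊕ 0 = 1.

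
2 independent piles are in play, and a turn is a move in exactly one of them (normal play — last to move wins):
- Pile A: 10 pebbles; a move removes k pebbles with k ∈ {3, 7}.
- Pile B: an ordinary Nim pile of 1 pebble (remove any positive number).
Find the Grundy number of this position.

1

For pile A, compute g(0), g(1), … with moves {3, 7}:
g(0) = mex{} = 0
g(1) = mex{} = 0
g(2) = mex{} = 0
g(3) = mex{0} = 1
g(4) = mex{0} = 1
g(5) = mex{0} = 1
g(6) = mex{1} = 0
g(7) = mex{0,1} = 2
g(8) = mex{0,1} = 2
g(9) = mex{0} = 1
g(10) = mex{1,2} = 0
So g(10) = 0.
Pile B is a plain Nim pile of size 1, so its Grundy value is 1.
By the Sprague-Grundy theorem, the Grundy value of a sum of independent games is the XOR of the component values.
Combined value = 0 ⊕ 1 = 1.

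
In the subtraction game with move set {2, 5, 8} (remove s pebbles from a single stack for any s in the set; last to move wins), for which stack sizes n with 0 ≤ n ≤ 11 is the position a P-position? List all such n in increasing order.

0, 1, 4, 7, 10, 11

Build the Grundy sequence with g(k) = mex{g(k−s) : s ∈ {2, 5, 8}, s ≤ k}:
k:     0  1  2  3  4  5  6  7  8  9 10 11
g(k):  0  0  1  1  0  2  1  0  2  1  0  0
The P-positions (g = 0) in 0..11 are 0, 1, 4, 7, 10, 11.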